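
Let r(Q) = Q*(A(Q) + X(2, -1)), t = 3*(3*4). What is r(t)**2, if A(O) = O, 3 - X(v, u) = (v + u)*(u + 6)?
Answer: 1498176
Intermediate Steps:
X(v, u) = 3 - (6 + u)*(u + v) (X(v, u) = 3 - (v + u)*(u + 6) = 3 - (u + v)*(6 + u) = 3 - (6 + u)*(u + v))
t = 36 (t = 3*12 = 36)
r(Q) = Q*(-2 + Q) (r(Q) = Q*(Q + (3 - 1*(-1)**2 - 6*(-1) - 6*2 - 1*(-1)*2)) = Q*(Q + (3 - 1*1 + 6 - 12 + 2)) = Q*(Q + (3 - 1 + 6 - 12 + 2)) = Q*(Q - 2) = Q*(-2 + Q))
r(t)**2 = (36*(-2 + 36))**2 = (36*34)**2 = 1224**2 = 1498176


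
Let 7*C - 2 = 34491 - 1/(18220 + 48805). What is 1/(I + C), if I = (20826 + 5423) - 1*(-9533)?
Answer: 469175/19099913174 ≈ 2.4564e-5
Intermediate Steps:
I = 35782 (I = 26249 + 9533 = 35782)
C = 2311893324/469175 (C = 2/7 + (34491 - 1/(18220 + 48805))/7 = 2/7 + (34491 - 1/67025)/7 = 2/7 + (1/7)*(2311759274/67025) = 2/7 + 2311759274/469175 = 2311893324/469175 ≈ 4927.6)
1/(I + C) = 1/(35782 + 2311893324/469175) = 1/(19099913174/469175) = 469175/19099913174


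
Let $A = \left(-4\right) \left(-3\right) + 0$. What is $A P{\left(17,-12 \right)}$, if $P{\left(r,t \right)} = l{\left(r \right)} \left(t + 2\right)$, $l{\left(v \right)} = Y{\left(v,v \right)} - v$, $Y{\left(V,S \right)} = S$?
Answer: $0$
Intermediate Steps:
$l{\left(v \right)} = 0$ ($l{\left(v \right)} = v - v = 0$)
$P{\left(r,t \right)} = 0$ ($P{\left(r,t \right)} = 0 \left(t + 2\right) = 0 \left(2 + t\right) = 0$)
$A = 12$ ($A = 12 + 0 = 12$)
$A P{\left(17,-12 \right)} = 12 \cdot 0 = 0$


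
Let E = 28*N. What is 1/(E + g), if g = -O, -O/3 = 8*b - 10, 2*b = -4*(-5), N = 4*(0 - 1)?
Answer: 1/98 ≈ 0.010204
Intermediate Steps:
N = -4 (N = 4*(-1) = -4)
b = 10 (b = (-4*(-5))/2 = (½)*20 = 10)
O = -210 (O = -3*(8*10 - 10) = -3*(80 - 10) = -3*70 = -210)
E = -112 (E = 28*(-4) = -112)
g = 210 (g = -1*(-210) = 210)
1/(E + g) = 1/(-112 + 210) = 1/98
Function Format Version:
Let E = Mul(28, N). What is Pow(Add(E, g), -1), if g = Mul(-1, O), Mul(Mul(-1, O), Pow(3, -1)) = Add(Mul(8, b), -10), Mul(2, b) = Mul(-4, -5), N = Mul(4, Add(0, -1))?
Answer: Rational(1, 98) ≈ 0.010204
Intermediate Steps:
N = -4 (N = Mul(4, -1) = -4)
b = 10 (b = Mul(Rational(1, 2), Mul(-4, -5)) = Mul(Rational(1, 2), 20) = 10)
O = -210 (O = Mul(-3, Add(Mul(8, 10), -10)) = Mul(-3, Add(80, -10)) = Mul(-3, 70) = -210)
E = -112 (E = Mul(28, -4) = -112)
g = 210 (g = Mul(-1, -210) = 210)
Pow(Add(E, g), -1) = Pow(Add(-112, 210), -1) = Pow(98, -1) = Rational(1, 98)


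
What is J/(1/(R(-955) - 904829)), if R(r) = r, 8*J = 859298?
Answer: -97292297454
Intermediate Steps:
J = 429649/4 (J = (⅛)*859298 = 429649/4 ≈ 1.0741e+5)
J/(1/(R(-955) - 904829)) = 429649/(4*(1/(-955 - 904829))) = 429649/(4*(1/(-905784))) = 429649/(4*(-1/905784)) = (429649/4)*(-905784) = -97292297454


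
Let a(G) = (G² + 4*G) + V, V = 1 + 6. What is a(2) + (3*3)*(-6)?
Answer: -35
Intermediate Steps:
V = 7
a(G) = 7 + G² + 4*G (a(G) = (G² + 4*G) + 7 = 7 + G² + 4*G)
a(2) + (3*3)*(-6) = (7 + 2² + 4*2) + (3*3)*(-6) = (7 + 4 + 8) + 9*(-6) = 19 - 54 = -35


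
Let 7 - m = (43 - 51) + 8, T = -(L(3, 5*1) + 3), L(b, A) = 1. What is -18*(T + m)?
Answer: -54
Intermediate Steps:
T = -4 (T = -(1 + 3) = -1*4 = -4)
m = 7 (m = 7 - ((43 - 51) + 8) = 7 - (-8 + 8) = 7 - 1*0 = 7 + 0 = 7)
-18*(T + m) = -18*(-4 + 7) = -18*3 = -54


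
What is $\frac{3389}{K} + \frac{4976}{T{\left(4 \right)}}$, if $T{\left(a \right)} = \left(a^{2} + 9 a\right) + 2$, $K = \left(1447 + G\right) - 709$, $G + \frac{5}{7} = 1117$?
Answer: $\frac{32934761}{350460} \approx 93.976$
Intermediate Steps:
$G = \frac{7814}{7}$ ($G = - \frac{5}{7} + 1117 = \frac{7814}{7} \approx 1116.3$)
$K = \frac{12980}{7}$ ($K = \left(1447 + \frac{7814}{7}\right) - 709 = \frac{17943}{7} - 709 = \frac{12980}{7} \approx 1854.3$)
$T{\left(a \right)} = 2 + a^{2} + 9 a$
$\frac{3389}{K} + \frac{4976}{T{\left(4 \right)}} = \frac{3389}{\frac{12980}{7}} + \frac{4976}{2 + 4^{2} + 9 \cdot 4} = 3389 \cdot \frac{7}{12980} + \frac{4976}{2 + 16 + 36} = \frac{23723}{12980} + \frac{4976}{54} = \frac{23723}{12980} + 4976 \cdot \frac{1}{54} = \frac{23723}{12980} + \frac{2488}{27} = \frac{32934761}{350460}$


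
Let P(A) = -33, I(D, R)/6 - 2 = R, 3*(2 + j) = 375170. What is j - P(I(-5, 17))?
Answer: 375263/3 ≈ 1.2509e+5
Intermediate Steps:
j = 375164/3 (j = -2 + (1/3)*375170 = -2 + 375170/3 = 375164/3 ≈ 1.2505e+5)
I(D, R) = 12 + 6*R
j - P(I(-5, 17)) = 375164/3 - 1*(-33) = 375164/3 + 33 = 375263/3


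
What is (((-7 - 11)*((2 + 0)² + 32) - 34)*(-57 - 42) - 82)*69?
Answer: 4653084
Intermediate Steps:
(((-7 - 11)*((2 + 0)² + 32) - 34)*(-57 - 42) - 82)*69 = ((-18*(2² + 32) - 34)*(-99) - 82)*69 = ((-18*(4 + 32) - 34)*(-99) - 82)*69 = ((-18*36 - 34)*(-99) - 82)*69 = ((-648 - 34)*(-99) - 82)*69 = (-682*(-99) - 82)*69 = (67518 - 82)*69 = 67436*69 = 4653084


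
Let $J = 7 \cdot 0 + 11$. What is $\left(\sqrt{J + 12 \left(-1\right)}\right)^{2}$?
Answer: $-1$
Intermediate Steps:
$J = 11$ ($J = 0 + 11 = 11$)
$\left(\sqrt{J + 12 \left(-1\right)}\right)^{2} = \left(\sqrt{11 + 12 \left(-1\right)}\right)^{2} = \left(\sqrt{11 - 12}\right)^{2} = \left(\sqrt{-1}\right)^{2} = i^{2} = -1$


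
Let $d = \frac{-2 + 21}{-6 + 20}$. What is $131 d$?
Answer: $\frac{2489}{14} \approx 177.79$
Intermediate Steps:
$d = \frac{19}{14} \approx 1.3571$
$131 d = 131 \cdot \frac{19}{14} = \frac{2489}{14}$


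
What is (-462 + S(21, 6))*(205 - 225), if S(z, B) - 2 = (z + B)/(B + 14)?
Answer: 9173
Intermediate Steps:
S(z, B) = 2 + (B + z)/(14 + B) (S(z, B) = 2 + (z + B)/(B + 14) = 2 + (B + z)/(14 + B))
(-462 + S(21, 6))*(205 - 225) = (-462 + (28 + 21 + 3*6)/(14 + 6))*(205 - 225) = (-462 + (28 + 21 + 18)/20)*(-20) = (-462 + (1/20)*67)*(-20) = (-462 + 67/20)*(-20) = -9173/20*(-20) = 9173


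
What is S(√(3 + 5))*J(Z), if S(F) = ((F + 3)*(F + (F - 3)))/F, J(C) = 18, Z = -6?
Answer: 54 + 63*√2/2 ≈ 98.548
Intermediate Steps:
S(F) = (-3 + 2*F)*(3 + F)/F (S(F) = ((3 + F)*(F + (-3 + F)))/F = ((3 + F)*(-3 + 2*F))/F = ((-3 + 2*F)*(3 + F))/F = (-3 + 2*F)*(3 + F)/F)
S(√(3 + 5))*J(Z) = (3 - 9/√(3 + 5) + 2*√(3 + 5))*18 = (3 - 9*√2/4 + 2*√8)*18 = (3 - 9*√2/4 + 2*(2*√2))*18 = (3 - 9*√2/4 + 4*√2)*18 = (3 + 7*√2/4)*18 = 54 + 63*√2/2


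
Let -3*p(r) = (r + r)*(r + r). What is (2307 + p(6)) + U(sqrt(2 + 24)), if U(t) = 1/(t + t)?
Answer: 2259 + sqrt(26)/52 ≈ 2259.1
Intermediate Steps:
p(r) = -4*r**2/3 (p(r) = -(r + r)*(r + r)/3 = -2*r*2*r/3 = -4*r**2/3)
U(t) = 1/(2*t)
(2307 + p(6)) + U(sqrt(2 + 24)) = (2307 - 4/3*6**2) + 1/(2*(sqrt(2 + 24))) = (2307 - 4/3*36) + 1/(2*(sqrt(26))) = (2307 - 48) + (sqrt(26)/26)/2 = 2259 + sqrt(26)/52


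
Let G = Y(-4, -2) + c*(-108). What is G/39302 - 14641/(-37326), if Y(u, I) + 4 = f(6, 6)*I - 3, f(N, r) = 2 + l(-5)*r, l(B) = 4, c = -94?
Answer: 238037975/366746613 ≈ 0.64905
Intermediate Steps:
f(N, r) = 2 + 4*r
Y(u, I) = -7 + 26*I (Y(u, I) = -4 + ((2 + 4*6)*I - 3) = -4 + ((2 + 24)*I - 3) = -4 + (26*I - 3) = -4 + (-3 + 26*I) = -7 + 26*I)
G = 10093 (G = (-7 + 26*(-2)) - 94*(-108) = (-7 - 52) + 10152 = -59 + 10152 = 10093)
G/39302 - 14641/(-37326) = 10093/39302 - 14641/(-37326) = 10093*(1/39302) - 14641*(-1/37326) = 10093/39302 + 14641/37326 = 238037975/366746613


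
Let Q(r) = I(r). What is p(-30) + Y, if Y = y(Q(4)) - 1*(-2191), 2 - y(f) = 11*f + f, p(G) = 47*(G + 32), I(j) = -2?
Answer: 2311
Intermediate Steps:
p(G) = 1504 + 47*G (p(G) = 47*(32 + G) = 1504 + 47*G)
Q(r) = -2
y(f) = 2 - 12*f (y(f) = 2 - (11*f + f) = 2 - 12*f)
Y = 2217 (Y = (2 - 12*(-2)) - 1*(-2191) = (2 + 24) + 2191 = 26 + 2191 = 2217)
p(-30) + Y = (1504 + 47*(-30)) + 2217 = (1504 - 1410) + 2217 = 94 + 2217 = 2311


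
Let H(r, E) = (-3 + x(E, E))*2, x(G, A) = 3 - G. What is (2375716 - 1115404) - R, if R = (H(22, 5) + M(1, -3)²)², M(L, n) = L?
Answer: 1260231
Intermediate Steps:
H(r, E) = -2*E (H(r, E) = (-3 + (3 - E))*2 = -E*2 = -2*E)
R = 81 (R = (-2*5 + 1²)² = (-10 + 1)² = (-9)² = 81)
(2375716 - 1115404) - R = (2375716 - 1115404) - 1*81 = 1260312 - 81 = 1260231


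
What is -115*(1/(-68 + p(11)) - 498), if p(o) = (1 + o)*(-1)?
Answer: 916343/16 ≈ 57271.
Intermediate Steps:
p(o) = -1 - o
-115*(1/(-68 + p(11)) - 498) = -115*(1/(-68 + (-1 - 1*11)) - 498) = -115*(1/(-68 + (-1 - 11)) - 498) = -115*(1/(-68 - 12) - 498) = -115*(1/(-80) - 498) = -115*(-1/80 - 498) = -115*(-39841/80) = 916343/16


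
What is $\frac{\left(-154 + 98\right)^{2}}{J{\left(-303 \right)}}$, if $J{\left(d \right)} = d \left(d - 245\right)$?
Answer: $\frac{784}{41511} \approx 0.018887$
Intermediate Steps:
$J{\left(d \right)} = d \left(-245 + d\right)$
$\frac{\left(-154 + 98\right)^{2}}{J{\left(-303 \right)}} = \frac{\left(-154 + 98\right)^{2}}{\left(-303\right) \left(-245 - 303\right)} = \frac{\left(-56\right)^{2}}{\left(-303\right) \left(-548\right)} = \frac{3136}{166044} = 3136 \cdot \frac{1}{166044} = \frac{784}{41511}$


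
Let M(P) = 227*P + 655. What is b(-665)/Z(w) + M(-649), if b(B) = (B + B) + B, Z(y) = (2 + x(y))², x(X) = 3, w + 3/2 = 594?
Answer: -733739/5 ≈ -1.4675e+5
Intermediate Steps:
w = 1185/2 (w = -3/2 + 594 = 1185/2 ≈ 592.50)
Z(y) = 25 (Z(y) = (2 + 3)² = 5² = 25)
M(P) = 655 + 227*P
b(B) = 3*B (b(B) = 2*B + B = 3*B)
b(-665)/Z(w) + M(-649) = (3*(-665))/25 + (655 + 227*(-649)) = -1995*1/25 + (655 - 147323) = -399/5 - 146668 = -733739/5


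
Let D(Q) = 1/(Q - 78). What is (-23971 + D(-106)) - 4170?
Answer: -5177945/184 ≈ -28141.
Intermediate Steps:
D(Q) = 1/(-78 + Q)
(-23971 + D(-106)) - 4170 = (-23971 + 1/(-78 - 106)) - 4170 = (-23971 + 1/(-184)) - 4170 = (-23971 - 1/184) - 4170 = -4410665/184 - 4170 = -5177945/184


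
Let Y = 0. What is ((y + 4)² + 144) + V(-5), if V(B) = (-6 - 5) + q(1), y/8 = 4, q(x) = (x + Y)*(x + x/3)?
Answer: 4291/3 ≈ 1430.3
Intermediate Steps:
q(x) = 4*x²/3 (q(x) = (x + 0)*(x + x/3) = x*(x + x*(⅓)) = x*(x + x/3) = x*(4*x/3) = 4*x²/3)
y = 32 (y = 8*4 = 32)
V(B) = -29/3 (V(B) = (-6 - 5) + (4/3)*1² = -11 + (4/3)*1 = -11 + 4/3 = -29/3)
((y + 4)² + 144) + V(-5) = ((32 + 4)² + 144) - 29/3 = (36² + 144) - 29/3 = (1296 + 144) - 29/3 = 1440 - 29/3 = 4291/3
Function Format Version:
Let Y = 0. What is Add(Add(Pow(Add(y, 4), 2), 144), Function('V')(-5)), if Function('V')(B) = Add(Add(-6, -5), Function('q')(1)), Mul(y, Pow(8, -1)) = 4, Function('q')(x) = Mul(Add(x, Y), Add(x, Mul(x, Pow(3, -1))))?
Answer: Rational(4291, 3) ≈ 1430.3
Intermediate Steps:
Function('q')(x) = Mul(Rational(4, 3), Pow(x, 2)) (Function('q')(x) = Mul(Add(x, 0), Add(x, Mul(x, Pow(3, -1)))) = Mul(x, Add(x, Mul(x, Rational(1, 3)))) = Mul(x, Add(x, Mul(Rational(1, 3), x))) = Mul(x, Mul(Rational(4, 3), x)) = Mul(Rational(4, 3), Pow(x, 2)))
y = 32 (y = Mul(8, 4) = 32)
Function('V')(B) = Rational(-29, 3) (Function('V')(B) = Add(Add(-6, -5), Mul(Rational(4, 3), Pow(1, 2))) = Add(-11, Mul(Rational(4, 3), 1)) = Add(-11, Rational(4, 3)) = Rational(-29, 3))
Add(Add(Pow(Add(y, 4), 2), 144), Function('V')(-5)) = Add(Add(Pow(Add(32, 4), 2), 144), Rational(-29, 3)) = Add(Add(Pow(36, 2), 144), Rational(-29, 3)) = Add(Add(1296, 144), Rational(-29, 3)) = Add(1440, Rational(-29, 3)) = Rational(4291, 3)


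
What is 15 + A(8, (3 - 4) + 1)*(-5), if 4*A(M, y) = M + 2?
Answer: 5/2 ≈ 2.5000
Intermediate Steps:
A(M, y) = 1/2 + M/4 (A(M, y) = (M + 2)/4 = (2 + M)/4 = 1/2 + M/4)
15 + A(8, (3 - 4) + 1)*(-5) = 15 + (1/2 + (1/4)*8)*(-5) = 15 + (1/2 + 2)*(-5) = 15 + (5/2)*(-5) = 15 - 25/2 = 5/2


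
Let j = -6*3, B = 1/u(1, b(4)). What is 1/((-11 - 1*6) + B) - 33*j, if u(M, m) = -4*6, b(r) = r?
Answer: 242922/409 ≈ 593.94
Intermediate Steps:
u(M, m) = -24
B = -1/24 (B = 1/(-24) = -1/24 ≈ -0.041667)
j = -18
1/((-11 - 1*6) + B) - 33*j = 1/((-11 - 1*6) - 1/24) - 33*(-18) = 1/((-11 - 6) - 1/24) + 594 = 1/(-17 - 1/24) + 594 = 1/(-409/24) + 594 = -24/409 + 594 = 242922/409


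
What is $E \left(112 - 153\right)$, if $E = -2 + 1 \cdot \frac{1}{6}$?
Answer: $\frac{451}{6} \approx 75.167$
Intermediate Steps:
$E = - \frac{11}{6}$ ($E = -2 + 1 \cdot \frac{1}{6} = -2 + \frac{1}{6} = - \frac{11}{6} \approx -1.8333$)
$E \left(112 - 153\right) = - \frac{11 \left(112 - 153\right)}{6} = \left(- \frac{11}{6}\right) \left(-41\right) = \frac{451}{6}$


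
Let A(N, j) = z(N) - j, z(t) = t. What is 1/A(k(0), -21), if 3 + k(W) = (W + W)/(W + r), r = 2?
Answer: 1/18 ≈ 0.055556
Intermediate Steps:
k(W) = -3 + 2*W/(2 + W) (k(W) = -3 + (W + W)/(W + 2) = -3 + (2*W)/(2 + W) = -3 + 2*W/(2 + W))
A(N, j) = N - j
1/A(k(0), -21) = 1/((-6 - 1*0)/(2 + 0) - 1*(-21)) = 1/((-6 + 0)/2 + 21) = 1/((1/2)*(-6) + 21) = 1/(-3 + 21) = 1/18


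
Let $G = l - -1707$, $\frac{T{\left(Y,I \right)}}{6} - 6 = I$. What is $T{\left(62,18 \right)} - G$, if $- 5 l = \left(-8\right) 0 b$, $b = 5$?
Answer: $-1563$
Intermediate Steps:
$T{\left(Y,I \right)} = 36 + 6 I$
$l = 0$ ($l = - \frac{\left(-8\right) 0 \cdot 5}{5} = - \frac{0 \cdot 5}{5} = \left(- \frac{1}{5}\right) 0 = 0$)
$G = 1707$ ($G = 0 - -1707 = 0 + 1707 = 1707$)
$T{\left(62,18 \right)} - G = \left(36 + 6 \cdot 18\right) - 1707 = \left(36 + 108\right) - 1707 = 144 - 1707 = -1563$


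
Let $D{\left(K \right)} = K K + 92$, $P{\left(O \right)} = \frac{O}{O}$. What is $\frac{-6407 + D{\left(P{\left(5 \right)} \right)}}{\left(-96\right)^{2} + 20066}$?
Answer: $- \frac{287}{1331} \approx -0.21563$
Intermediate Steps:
$P{\left(O \right)} = 1$
$D{\left(K \right)} = 92 + K^{2}$ ($D{\left(K \right)} = K^{2} + 92 = 92 + K^{2}$)
$\frac{-6407 + D{\left(P{\left(5 \right)} \right)}}{\left(-96\right)^{2} + 20066} = \frac{-6407 + \left(92 + 1^{2}\right)}{\left(-96\right)^{2} + 20066} = \frac{-6407 + \left(92 + 1\right)}{9216 + 20066} = \frac{-6407 + 93}{29282} = \left(-6314\right) \frac{1}{29282} = - \frac{287}{1331}$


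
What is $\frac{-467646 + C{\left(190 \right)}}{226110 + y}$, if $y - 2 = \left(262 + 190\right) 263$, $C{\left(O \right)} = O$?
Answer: $- \frac{116864}{86247} \approx -1.355$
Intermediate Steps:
$y = 118878$ ($y = 2 + \left(262 + 190\right) 263 = 2 + 452 \cdot 263 = 2 + 118876 = 118878$)
$\frac{-467646 + C{\left(190 \right)}}{226110 + y} = \frac{-467646 + 190}{226110 + 118878} = - \frac{467456}{344988} = \left(-467456\right) \frac{1}{344988} = - \frac{116864}{86247}$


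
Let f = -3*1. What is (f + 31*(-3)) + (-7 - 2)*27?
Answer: -339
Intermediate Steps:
f = -3
(f + 31*(-3)) + (-7 - 2)*27 = (-3 + 31*(-3)) + (-7 - 2)*27 = (-3 - 93) - 9*27 = -96 - 243 = -339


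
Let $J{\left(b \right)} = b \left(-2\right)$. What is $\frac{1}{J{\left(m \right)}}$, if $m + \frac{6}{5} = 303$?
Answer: $- \frac{5}{3018} \approx -0.0016567$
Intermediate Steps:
$m = \frac{1509}{5}$ ($m = - \frac{6}{5} + 303 = \frac{1509}{5} \approx 301.8$)
$J{\left(b \right)} = - 2 b$
$\frac{1}{J{\left(m \right)}} = \frac{1}{\left(-2\right) \frac{1509}{5}} = \frac{1}{- \frac{3018}{5}} = - \frac{5}{3018}$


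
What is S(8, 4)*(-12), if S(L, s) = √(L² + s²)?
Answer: -48*√5 ≈ -107.33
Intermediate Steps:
S(8, 4)*(-12) = √(8² + 4²)*(-12) = √(64 + 16)*(-12) = √80*(-12) = (4*√5)*(-12) = -48*√5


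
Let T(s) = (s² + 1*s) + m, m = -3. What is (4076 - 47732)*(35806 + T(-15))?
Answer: -1572183528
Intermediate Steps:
T(s) = -3 + s + s² (T(s) = (s² + 1*s) - 3 = (s² + s) - 3 = (s + s²) - 3 = -3 + s + s²)
(4076 - 47732)*(35806 + T(-15)) = (4076 - 47732)*(35806 + (-3 - 15 + (-15)²)) = -43656*(35806 + (-3 - 15 + 225)) = -43656*(35806 + 207) = -43656*36013 = -1572183528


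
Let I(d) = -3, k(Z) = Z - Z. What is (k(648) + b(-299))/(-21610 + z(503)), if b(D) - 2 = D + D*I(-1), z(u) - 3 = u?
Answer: -75/2638 ≈ -0.028431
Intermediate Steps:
k(Z) = 0
z(u) = 3 + u
b(D) = 2 - 2*D (b(D) = 2 + (D + D*(-3)) = 2 + (D - 3*D) = 2 - 2*D)
(k(648) + b(-299))/(-21610 + z(503)) = (0 + (2 - 2*(-299)))/(-21610 + (3 + 503)) = (0 + (2 + 598))/(-21610 + 506) = (0 + 600)/(-21104) = 600*(-1/21104) = -75/2638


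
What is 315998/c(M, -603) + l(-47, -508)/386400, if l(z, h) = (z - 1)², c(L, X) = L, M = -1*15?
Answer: -254378318/12075 ≈ -21067.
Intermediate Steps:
M = -15
l(z, h) = (-1 + z)²
315998/c(M, -603) + l(-47, -508)/386400 = 315998/(-15) + (-1 - 47)²/386400 = 315998*(-1/15) + (-48)²*(1/386400) = -315998/15 + 2304*(1/386400) = -315998/15 + 24/4025 = -254378318/12075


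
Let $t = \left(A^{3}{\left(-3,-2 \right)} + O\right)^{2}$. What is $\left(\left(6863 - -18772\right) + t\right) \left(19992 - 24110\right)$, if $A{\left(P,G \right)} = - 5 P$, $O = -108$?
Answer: $-44058169032$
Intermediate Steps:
$t = 10673289$ ($t = \left(\left(\left(-5\right) \left(-3\right)\right)^{3} - 108\right)^{2} = \left(15^{3} - 108\right)^{2} = \left(3375 - 108\right)^{2} = 3267^{2} = 10673289$)
$\left(\left(6863 - -18772\right) + t\right) \left(19992 - 24110\right) = \left(\left(6863 - -18772\right) + 10673289\right) \left(19992 - 24110\right) = \left(\left(6863 + 18772\right) + 10673289\right) \left(-4118\right) = \left(25635 + 10673289\right) \left(-4118\right) = 10698924 \left(-4118\right) = -44058169032$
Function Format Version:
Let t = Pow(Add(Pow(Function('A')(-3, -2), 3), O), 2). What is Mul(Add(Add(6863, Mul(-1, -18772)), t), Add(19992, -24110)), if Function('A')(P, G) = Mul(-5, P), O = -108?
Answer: -44058169032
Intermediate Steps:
t = 10673289 (t = Pow(Add(Pow(Mul(-5, -3), 3), -108), 2) = Pow(Add(Pow(15, 3), -108), 2) = Pow(Add(3375, -108), 2) = Pow(3267, 2) = 10673289)
Mul(Add(Add(6863, Mul(-1, -18772)), t), Add(19992, -24110)) = Mul(Add(Add(6863, Mul(-1, -18772)), 10673289), Add(19992, -24110)) = Mul(Add(Add(6863, 18772), 10673289), -4118) = Mul(Add(25635, 10673289), -4118) = Mul(10698924, -4118) = -44058169032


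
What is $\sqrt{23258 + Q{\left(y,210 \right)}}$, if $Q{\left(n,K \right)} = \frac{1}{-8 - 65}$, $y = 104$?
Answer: $\frac{\sqrt{123941809}}{73} \approx 152.51$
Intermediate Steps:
$Q{\left(n,K \right)} = - \frac{1}{73}$ ($Q{\left(n,K \right)} = \frac{1}{-73} = - \frac{1}{73}$)
$\sqrt{23258 + Q{\left(y,210 \right)}} = \sqrt{23258 - \frac{1}{73}} = \sqrt{\frac{1697833}{73}} = \frac{\sqrt{123941809}}{73}$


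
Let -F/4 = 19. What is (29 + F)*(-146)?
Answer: 6862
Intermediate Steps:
F = -76 (F = -4*19 = -76)
(29 + F)*(-146) = (29 - 76)*(-146) = -47*(-146) = 6862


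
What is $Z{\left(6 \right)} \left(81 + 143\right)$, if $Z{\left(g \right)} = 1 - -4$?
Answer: $1120$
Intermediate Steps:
$Z{\left(g \right)} = 5$ ($Z{\left(g \right)} = 1 + 4 = 5$)
$Z{\left(6 \right)} \left(81 + 143\right) = 5 \left(81 + 143\right) = 5 \cdot 224 = 1120$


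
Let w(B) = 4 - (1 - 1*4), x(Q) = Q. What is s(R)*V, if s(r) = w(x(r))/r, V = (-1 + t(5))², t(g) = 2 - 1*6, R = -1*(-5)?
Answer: 35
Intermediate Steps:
R = 5
t(g) = -4 (t(g) = 2 - 6 = -4)
V = 25 (V = (-1 - 4)² = (-5)² = 25)
w(B) = 7 (w(B) = 4 - (1 - 4) = 4 - 1*(-3) = 4 + 3 = 7)
s(r) = 7/r
s(R)*V = (7/5)*25 = 35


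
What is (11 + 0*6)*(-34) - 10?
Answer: -384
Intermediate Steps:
(11 + 0*6)*(-34) - 10 = (11 + 0)*(-34) - 10 = 11*(-34) - 10 = -374 - 10 = -384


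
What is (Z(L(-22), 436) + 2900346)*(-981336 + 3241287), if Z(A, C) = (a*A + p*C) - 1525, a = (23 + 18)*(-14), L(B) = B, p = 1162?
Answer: 7724695574031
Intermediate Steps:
a = -574 (a = 41*(-14) = -574)
Z(A, C) = -1525 - 574*A + 1162*C (Z(A, C) = (-574*A + 1162*C) - 1525 = -1525 - 574*A + 1162*C)
(Z(L(-22), 436) + 2900346)*(-981336 + 3241287) = ((-1525 - 574*(-22) + 1162*436) + 2900346)*(-981336 + 3241287) = ((-1525 + 12628 + 506632) + 2900346)*2259951 = (517735 + 2900346)*2259951 = 3418081*2259951 = 7724695574031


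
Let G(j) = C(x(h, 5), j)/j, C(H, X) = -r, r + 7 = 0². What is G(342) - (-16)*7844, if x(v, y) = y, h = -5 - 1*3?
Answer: 42922375/342 ≈ 1.2550e+5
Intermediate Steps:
h = -8 (h = -5 - 3 = -8)
r = -7 (r = -7 + 0² = -7 + 0 = -7)
C(H, X) = 7 (C(H, X) = -1*(-7) = 7)
G(j) = 7/j
G(342) - (-16)*7844 = 7/342 - (-16)*7844 = 7*(1/342) - 1*(-125504) = 7/342 + 125504 = 42922375/342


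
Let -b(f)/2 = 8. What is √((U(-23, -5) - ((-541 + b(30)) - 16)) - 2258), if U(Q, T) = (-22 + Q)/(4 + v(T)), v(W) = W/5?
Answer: 10*I*√17 ≈ 41.231*I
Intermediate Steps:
b(f) = -16 (b(f) = -2*8 = -16)
v(W) = W/5 (v(W) = W*(⅕) = W/5)
U(Q, T) = (-22 + Q)/(4 + T/5)
√((U(-23, -5) - ((-541 + b(30)) - 16)) - 2258) = √((5*(-22 - 23)/(20 - 5) - ((-541 - 16) - 16)) - 2258) = √((5*(-45)/15 - (-557 - 16)) - 2258) = √((5*(1/15)*(-45) - 1*(-573)) - 2258) = √((-15 + 573) - 2258) = √(558 - 2258) = √(-1700) = 10*I*√17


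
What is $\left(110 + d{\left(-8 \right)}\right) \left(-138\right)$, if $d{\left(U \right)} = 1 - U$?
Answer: $-16422$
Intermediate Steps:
$\left(110 + d{\left(-8 \right)}\right) \left(-138\right) = \left(110 + \left(1 - -8\right)\right) \left(-138\right) = \left(110 + \left(1 + 8\right)\right) \left(-138\right) = \left(110 + 9\right) \left(-138\right) = 119 \left(-138\right) = -16422$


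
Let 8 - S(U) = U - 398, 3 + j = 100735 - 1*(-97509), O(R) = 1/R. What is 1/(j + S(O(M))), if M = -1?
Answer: 1/198648 ≈ 5.0340e-6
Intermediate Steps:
j = 198241 (j = -3 + (100735 - 1*(-97509)) = -3 + (100735 + 97509) = -3 + 198244 = 198241)
S(U) = 406 - U (S(U) = 8 - (U - 398) = 8 - (-398 + U) = 8 + (398 - U) = 406 - U)
1/(j + S(O(M))) = 1/(198241 + (406 - 1/(-1))) = 1/(198241 + (406 - 1*(-1))) = 1/(198241 + (406 + 1)) = 1/(198241 + 407) = 1/198648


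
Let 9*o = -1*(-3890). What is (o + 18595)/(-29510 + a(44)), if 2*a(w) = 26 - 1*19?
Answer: -342490/531117 ≈ -0.64485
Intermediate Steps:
a(w) = 7/2 (a(w) = (26 - 1*19)/2 = (26 - 19)/2 = (½)*7 = 7/2)
o = 3890/9 (o = (-1*(-3890))/9 = (⅑)*3890 = 3890/9 ≈ 432.22)
(o + 18595)/(-29510 + a(44)) = (3890/9 + 18595)/(-29510 + 7/2) = 171245/(9*(-59013/2)) = (171245/9)*(-2/59013) = -342490/531117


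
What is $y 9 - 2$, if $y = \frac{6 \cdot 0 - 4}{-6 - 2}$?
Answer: $\frac{5}{2} \approx 2.5$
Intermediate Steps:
$y = \frac{1}{2}$ ($y = \frac{0 - 4}{-8} = \left(-4\right) \left(- \frac{1}{8}\right) = \frac{1}{2} \approx 0.5$)
$y 9 - 2 = \frac{1}{2} \cdot 9 - 2 = \frac{9}{2} - 2 = \frac{5}{2}$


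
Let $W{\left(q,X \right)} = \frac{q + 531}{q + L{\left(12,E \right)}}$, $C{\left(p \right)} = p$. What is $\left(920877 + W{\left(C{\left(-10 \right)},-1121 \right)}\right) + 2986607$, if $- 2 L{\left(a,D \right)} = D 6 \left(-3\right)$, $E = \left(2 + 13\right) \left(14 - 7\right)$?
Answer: $\frac{3653498061}{935} \approx 3.9075 \cdot 10^{6}$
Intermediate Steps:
$E = 105$ ($E = 15 \cdot 7 = 105$)
$L{\left(a,D \right)} = 9 D$ ($L{\left(a,D \right)} = - \frac{D 6 \left(-3\right)}{2} = - \frac{6 D \left(-3\right)}{2} = - \frac{\left(-18\right) D}{2} = 9 D$)
$W{\left(q,X \right)} = \frac{531 + q}{945 + q}$ ($W{\left(q,X \right)} = \frac{q + 531}{q + 9 \cdot 105} = \frac{531 + q}{q + 945} = \frac{531 + q}{945 + q}$)
$\left(920877 + W{\left(C{\left(-10 \right)},-1121 \right)}\right) + 2986607 = \left(920877 + \frac{531 - 10}{945 - 10}\right) + 2986607 = \left(920877 + \frac{1}{935} \cdot 521\right) + 2986607 = \left(920877 + \frac{521}{935}\right) + 2986607 = \frac{861020516}{935} + 2986607 = \frac{3653498061}{935}$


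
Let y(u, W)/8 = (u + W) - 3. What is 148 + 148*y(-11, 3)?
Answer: -12876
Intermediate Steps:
y(u, W) = -24 + 8*W + 8*u (y(u, W) = 8*((u + W) - 3) = 8*((W + u) - 3) = 8*(-3 + W + u) = -24 + 8*W + 8*u)
148 + 148*y(-11, 3) = 148 + 148*(-24 + 8*3 + 8*(-11)) = 148 + 148*(-24 + 24 - 88) = 148 + 148*(-88) = 148 - 13024 = -12876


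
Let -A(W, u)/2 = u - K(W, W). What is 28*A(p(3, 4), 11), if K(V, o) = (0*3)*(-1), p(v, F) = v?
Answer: -616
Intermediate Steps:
K(V, o) = 0 (K(V, o) = 0*(-1) = 0)
A(W, u) = -2*u (A(W, u) = -2*(u - 1*0) = -2*(u + 0) = -2*u)
28*A(p(3, 4), 11) = 28*(-2*11) = 28*(-22) = -616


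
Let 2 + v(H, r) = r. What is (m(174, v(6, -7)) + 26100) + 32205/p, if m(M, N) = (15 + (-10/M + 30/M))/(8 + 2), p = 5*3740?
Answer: 8493470177/325380 ≈ 26103.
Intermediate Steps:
p = 18700
v(H, r) = -2 + r
m(M, N) = 3/2 + 2/M (m(M, N) = (15 + 20/M)/10 = (15 + 20/M)*(1/10) = 3/2 + 2/M)
(m(174, v(6, -7)) + 26100) + 32205/p = ((3/2 + 2/174) + 26100) + 32205/18700 = ((3/2 + 2*(1/174)) + 26100) + 32205*(1/18700) = ((3/2 + 1/87) + 26100) + 6441/3740 = (263/174 + 26100) + 6441/3740 = 4541663/174 + 6441/3740 = 8493470177/325380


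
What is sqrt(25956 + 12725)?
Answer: sqrt(38681) ≈ 196.67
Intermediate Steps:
sqrt(25956 + 12725) = sqrt(38681)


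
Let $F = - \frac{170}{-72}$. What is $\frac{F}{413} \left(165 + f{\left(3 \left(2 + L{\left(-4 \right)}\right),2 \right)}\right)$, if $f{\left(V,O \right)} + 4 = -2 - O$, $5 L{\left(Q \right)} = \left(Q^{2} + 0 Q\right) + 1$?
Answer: $\frac{13345}{14868} \approx 0.89756$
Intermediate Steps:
$L{\left(Q \right)} = \frac{1}{5} + \frac{Q^{2}}{5}$ ($L{\left(Q \right)} = \frac{\left(Q^{2} + 0 Q\right) + 1}{5} = \frac{\left(Q^{2} + 0\right) + 1}{5} = \frac{Q^{2} + 1}{5} = \frac{1 + Q^{2}}{5} = \frac{1}{5} + \frac{Q^{2}}{5}$)
$f{\left(V,O \right)} = -6 - O$ ($f{\left(V,O \right)} = -4 - \left(2 + O\right) = -6 - O$)
$F = \frac{85}{36}$ ($F = \left(-170\right) \left(- \frac{1}{72}\right) = \frac{85}{36} \approx 2.3611$)
$\frac{F}{413} \left(165 + f{\left(3 \left(2 + L{\left(-4 \right)}\right),2 \right)}\right) = \frac{85}{36 \cdot 413} \left(165 - 8\right) = \frac{85}{36} \cdot \frac{1}{413} \left(165 - 8\right) = \frac{85 \left(165 - 8\right)}{14868} = \frac{85}{14868} \cdot 157 = \frac{13345}{14868}$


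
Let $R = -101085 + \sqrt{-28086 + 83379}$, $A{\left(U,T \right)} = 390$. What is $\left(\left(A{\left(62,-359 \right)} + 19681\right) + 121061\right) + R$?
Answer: $40047 + \sqrt{55293} \approx 40282.0$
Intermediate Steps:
$R = -101085 + \sqrt{55293} \approx -1.0085 \cdot 10^{5}$
$\left(\left(A{\left(62,-359 \right)} + 19681\right) + 121061\right) + R = \left(\left(390 + 19681\right) + 121061\right) - \left(101085 - \sqrt{55293}\right) = \left(20071 + 121061\right) - \left(101085 - \sqrt{55293}\right) = 141132 - \left(101085 - \sqrt{55293}\right) = 40047 + \sqrt{55293}$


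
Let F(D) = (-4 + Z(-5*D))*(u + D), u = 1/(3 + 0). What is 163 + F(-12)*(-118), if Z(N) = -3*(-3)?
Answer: 21139/3 ≈ 7046.3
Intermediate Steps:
Z(N) = 9
u = 1/3 ≈ 0.33333
F(D) = 5/3 + 5*D (F(D) = (-4 + 9)*(1/3 + D) = 5*(1/3 + D) = 5/3 + 5*D)
163 + F(-12)*(-118) = 163 + (5/3 + 5*(-12))*(-118) = 163 + (5/3 - 60)*(-118) = 163 - 175/3*(-118) = 163 + 20650/3 = 21139/3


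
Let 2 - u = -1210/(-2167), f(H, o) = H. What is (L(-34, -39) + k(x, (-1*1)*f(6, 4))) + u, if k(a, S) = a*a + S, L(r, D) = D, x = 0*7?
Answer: -8581/197 ≈ -43.558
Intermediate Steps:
x = 0
u = 284/197 (u = 2 - (-1210)/(-2167) = 2 - (-1210)*(-1)/2167 = 2 - 1*110/197 = 2 - 110/197 = 284/197 ≈ 1.4416)
k(a, S) = S + a**2 (k(a, S) = a**2 + S = S + a**2)
(L(-34, -39) + k(x, (-1*1)*f(6, 4))) + u = (-39 + (-1*1*6 + 0**2)) + 284/197 = (-39 + (-1*6 + 0)) + 284/197 = (-39 + (-6 + 0)) + 284/197 = (-39 - 6) + 284/197 = -45 + 284/197 = -8581/197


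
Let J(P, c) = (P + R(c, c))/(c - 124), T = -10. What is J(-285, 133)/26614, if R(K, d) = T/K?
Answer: -37915/31856958 ≈ -0.0011902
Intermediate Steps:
R(K, d) = -10/K
J(P, c) = (P - 10/c)/(-124 + c) (J(P, c) = (P - 10/c)/(c - 124) = (P - 10/c)/(-124 + c))
J(-285, 133)/26614 = ((-10 - 285*133)/(133*(-124 + 133)))/26614 = ((1/133)*(-10 - 37905)/9)*(1/26614) = ((1/133)*(1/9)*(-37915))*(1/26614) = -37915/1197*1/26614 = -37915/31856958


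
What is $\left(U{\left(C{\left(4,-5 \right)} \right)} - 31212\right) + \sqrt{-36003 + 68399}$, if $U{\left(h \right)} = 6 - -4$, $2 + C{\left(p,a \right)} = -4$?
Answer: $-31202 + 2 \sqrt{8099} \approx -31022.0$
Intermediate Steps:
$C{\left(p,a \right)} = -6$ ($C{\left(p,a \right)} = -2 - 4 = -6$)
$U{\left(h \right)} = 10$ ($U{\left(h \right)} = 6 + 4 = 10$)
$\left(U{\left(C{\left(4,-5 \right)} \right)} - 31212\right) + \sqrt{-36003 + 68399} = \left(10 - 31212\right) + \sqrt{-36003 + 68399} = \left(10 - 31212\right) + \sqrt{32396} = -31202 + 2 \sqrt{8099}$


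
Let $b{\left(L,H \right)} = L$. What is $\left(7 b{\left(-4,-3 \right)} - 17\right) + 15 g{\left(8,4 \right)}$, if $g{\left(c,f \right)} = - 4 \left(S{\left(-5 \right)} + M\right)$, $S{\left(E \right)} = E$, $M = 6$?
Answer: $-105$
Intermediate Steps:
$g{\left(c,f \right)} = -4$ ($g{\left(c,f \right)} = - 4 \left(-5 + 6\right) = \left(-4\right) 1 = -4$)
$\left(7 b{\left(-4,-3 \right)} - 17\right) + 15 g{\left(8,4 \right)} = \left(7 \left(-4\right) - 17\right) + 15 \left(-4\right) = \left(-28 - 17\right) - 60 = -45 - 60 = -105$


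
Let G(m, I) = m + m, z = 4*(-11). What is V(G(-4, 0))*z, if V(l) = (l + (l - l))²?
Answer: -2816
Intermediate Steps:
z = -44
G(m, I) = 2*m
V(l) = l² (V(l) = (l + 0)² = l²)
V(G(-4, 0))*z = (2*(-4))²*(-44) = (-8)²*(-44) = 64*(-44) = -2816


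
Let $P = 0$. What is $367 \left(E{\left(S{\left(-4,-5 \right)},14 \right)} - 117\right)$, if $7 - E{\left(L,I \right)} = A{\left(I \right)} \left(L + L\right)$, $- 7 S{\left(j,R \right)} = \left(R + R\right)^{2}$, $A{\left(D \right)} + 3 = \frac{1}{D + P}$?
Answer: $- \frac{3482830}{49} \approx -71078.0$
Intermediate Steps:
$A{\left(D \right)} = -3 + \frac{1}{D}$ ($A{\left(D \right)} = -3 + \frac{1}{D + 0} = -3 + \frac{1}{D}$)
$S{\left(j,R \right)} = - \frac{4 R^{2}}{7}$ ($S{\left(j,R \right)} = - \frac{\left(R + R\right)^{2}}{7} = - \frac{\left(2 R\right)^{2}}{7} = - \frac{4 R^{2}}{7}$)
$E{\left(L,I \right)} = 7 - 2 L \left(-3 + \frac{1}{I}\right)$ ($E{\left(L,I \right)} = 7 - \left(-3 + \frac{1}{I}\right) \left(L + L\right) = 7 - \left(-3 + \frac{1}{I}\right) 2 L = 7 - 2 L \left(-3 + \frac{1}{I}\right)$)
$367 \left(E{\left(S{\left(-4,-5 \right)},14 \right)} - 117\right) = 367 \left(\left(7 + 6 \left(- \frac{4 \left(-5\right)^{2}}{7}\right) - \frac{2 \left(- \frac{4 \left(-5\right)^{2}}{7}\right)}{14}\right) - 117\right) = 367 \left(\left(7 + 6 \left(\left(- \frac{4}{7}\right) 25\right) - 2 \left(\left(- \frac{4}{7}\right) 25\right) \frac{1}{14}\right) - 117\right) = 367 \left(\left(7 + 6 \left(- \frac{100}{7}\right) - \left(- \frac{200}{7}\right) \frac{1}{14}\right) - 117\right) = 367 \left(\left(7 - \frac{600}{7} + \frac{100}{49}\right) - 117\right) = 367 \left(- \frac{3757}{49} - 117\right) = 367 \left(- \frac{9490}{49}\right) = - \frac{3482830}{49}$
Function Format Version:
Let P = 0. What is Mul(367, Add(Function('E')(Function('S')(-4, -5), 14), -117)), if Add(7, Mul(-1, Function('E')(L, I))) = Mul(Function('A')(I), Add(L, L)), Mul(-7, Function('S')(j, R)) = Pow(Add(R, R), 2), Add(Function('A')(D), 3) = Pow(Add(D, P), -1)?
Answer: Rational(-3482830, 49) ≈ -71078.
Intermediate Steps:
Function('A')(D) = Add(-3, Pow(D, -1)) (Function('A')(D) = Add(-3, Pow(Add(D, 0), -1)) = Add(-3, Pow(D, -1)))
Function('S')(j, R) = Mul(Rational(-4, 7), Pow(R, 2)) (Function('S')(j, R) = Mul(Rational(-1, 7), Pow(Add(R, R), 2)) = Mul(Rational(-1, 7), Pow(Mul(2, R), 2)) = Mul(Rational(-1, 7), Mul(4, Pow(R, 2))) = Mul(Rational(-4, 7), Pow(R, 2)))
Function('E')(L, I) = Add(7, Mul(-2, L, Add(-3, Pow(I, -1)))) (Function('E')(L, I) = Add(7, Mul(-1, Mul(Add(-3, Pow(I, -1)), Add(L, L)))) = Add(7, Mul(-1, Mul(Add(-3, Pow(I, -1)), Mul(2, L)))) = Add(7, Mul(-1, Mul(2, L, Add(-3, Pow(I, -1))))) = Add(7, Mul(-2, L, Add(-3, Pow(I, -1)))))
Mul(367, Add(Function('E')(Function('S')(-4, -5), 14), -117)) = Mul(367, Add(Add(7, Mul(6, Mul(Rational(-4, 7), Pow(-5, 2))), Mul(-2, Mul(Rational(-4, 7), Pow(-5, 2)), Pow(14, -1))), -117)) = Mul(367, Add(Add(7, Mul(6, Mul(Rational(-4, 7), 25)), Mul(-2, Mul(Rational(-4, 7), 25), Rational(1, 14))), -117)) = Mul(367, Add(Add(7, Mul(6, Rational(-100, 7)), Mul(-2, Rational(-100, 7), Rational(1, 14))), -117)) = Mul(367, Add(Add(7, Rational(-600, 7), Rational(100, 49)), -117)) = Mul(367, Add(Rational(-3757, 49), -117)) = Mul(367, Rational(-9490, 49)) = Rational(-3482830, 49)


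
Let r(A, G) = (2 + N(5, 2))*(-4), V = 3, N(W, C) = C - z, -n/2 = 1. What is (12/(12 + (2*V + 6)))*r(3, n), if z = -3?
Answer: -14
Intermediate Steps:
n = -2 (n = -2*1 = -2)
N(W, C) = 3 + C (N(W, C) = C - 1*(-3) = C + 3 = 3 + C)
r(A, G) = -28 (r(A, G) = (2 + (3 + 2))*(-4) = (2 + 5)*(-4) = 7*(-4) = -28)
(12/(12 + (2*V + 6)))*r(3, n) = (12/(12 + (2*3 + 6)))*(-28) = (12/(12 + (6 + 6)))*(-28) = (12/(12 + 12))*(-28) = (12/24)*(-28) = ((1/24)*12)*(-28) = (½)*(-28) = -14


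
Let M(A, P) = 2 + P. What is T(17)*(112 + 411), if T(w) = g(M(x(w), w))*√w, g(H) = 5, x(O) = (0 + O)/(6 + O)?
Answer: 2615*√17 ≈ 10782.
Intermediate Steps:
x(O) = O/(6 + O)
T(w) = 5*√w
T(17)*(112 + 411) = (5*√17)*(112 + 411) = (5*√17)*523 = 2615*√17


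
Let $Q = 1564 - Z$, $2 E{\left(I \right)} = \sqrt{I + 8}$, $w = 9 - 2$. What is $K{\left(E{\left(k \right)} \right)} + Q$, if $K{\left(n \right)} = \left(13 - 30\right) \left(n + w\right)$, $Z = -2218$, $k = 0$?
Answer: $3663 - 17 \sqrt{2} \approx 3639.0$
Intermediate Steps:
$w = 7$ ($w = 9 - 2 = 7$)
$E{\left(I \right)} = \frac{\sqrt{8 + I}}{2}$ ($E{\left(I \right)} = \frac{\sqrt{I + 8}}{2} = \frac{\sqrt{8 + I}}{2}$)
$K{\left(n \right)} = -119 - 17 n$ ($K{\left(n \right)} = \left(13 - 30\right) \left(n + 7\right) = - 17 \left(7 + n\right) = -119 - 17 n$)
$Q = 3782$ ($Q = 1564 - -2218 = 1564 + 2218 = 3782$)
$K{\left(E{\left(k \right)} \right)} + Q = \left(-119 - 17 \frac{\sqrt{8 + 0}}{2}\right) + 3782 = \left(-119 - 17 \frac{\sqrt{8}}{2}\right) + 3782 = \left(-119 - 17 \frac{2 \sqrt{2}}{2}\right) + 3782 = \left(-119 - 17 \sqrt{2}\right) + 3782 = 3663 - 17 \sqrt{2}$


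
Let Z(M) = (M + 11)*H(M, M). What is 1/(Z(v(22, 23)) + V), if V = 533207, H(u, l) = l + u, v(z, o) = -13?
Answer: 1/533259 ≈ 1.8753e-6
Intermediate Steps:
Z(M) = 2*M*(11 + M) (Z(M) = (M + 11)*(M + M) = (11 + M)*(2*M) = 2*M*(11 + M))
1/(Z(v(22, 23)) + V) = 1/(2*(-13)*(11 - 13) + 533207) = 1/(2*(-13)*(-2) + 533207) = 1/(52 + 533207) = 1/533259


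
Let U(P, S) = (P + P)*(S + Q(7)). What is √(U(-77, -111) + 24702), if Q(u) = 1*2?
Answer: 4*√2593 ≈ 203.69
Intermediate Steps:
Q(u) = 2
U(P, S) = 2*P*(2 + S) (U(P, S) = (P + P)*(S + 2) = (2*P)*(2 + S) = 2*P*(2 + S))
√(U(-77, -111) + 24702) = √(2*(-77)*(2 - 111) + 24702) = √(2*(-77)*(-109) + 24702) = √(16786 + 24702) = √41488 = 4*√2593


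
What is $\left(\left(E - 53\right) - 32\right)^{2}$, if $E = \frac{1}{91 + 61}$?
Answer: $\frac{166900561}{23104} \approx 7223.9$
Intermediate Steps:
$E = \frac{1}{152} \approx 0.0065789$
$\left(\left(E - 53\right) - 32\right)^{2} = \left(\left(\frac{1}{152} - 53\right) - 32\right)^{2} = \left(- \frac{8055}{152} - 32\right)^{2} = \left(- \frac{12919}{152}\right)^{2} = \frac{166900561}{23104}$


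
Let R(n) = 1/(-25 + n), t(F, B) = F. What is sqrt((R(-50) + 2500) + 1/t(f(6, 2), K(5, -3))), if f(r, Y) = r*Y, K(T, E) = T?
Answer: sqrt(250007)/10 ≈ 50.001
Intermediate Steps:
f(r, Y) = Y*r
sqrt((R(-50) + 2500) + 1/t(f(6, 2), K(5, -3))) = sqrt((1/(-25 - 50) + 2500) + 1/(2*6)) = sqrt((1/(-75) + 2500) + 1/12) = sqrt((-1/75 + 2500) + 1/12) = sqrt(187499/75 + 1/12) = sqrt(250007/100) = sqrt(250007)/10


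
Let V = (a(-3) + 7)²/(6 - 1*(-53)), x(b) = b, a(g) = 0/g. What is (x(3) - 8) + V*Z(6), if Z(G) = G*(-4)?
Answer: -1471/59 ≈ -24.932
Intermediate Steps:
a(g) = 0
Z(G) = -4*G
V = 49/59 (V = (0 + 7)²/(6 - 1*(-53)) = 7²/(6 + 53) = 49/59 ≈ 0.83051)
(x(3) - 8) + V*Z(6) = (3 - 8) + 49*(-4*6)/59 = -5 + (49/59)*(-24) = -5 - 1176/59 = -1471/59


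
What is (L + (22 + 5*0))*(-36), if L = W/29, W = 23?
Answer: -23796/29 ≈ -820.55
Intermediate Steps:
L = 23/29 ≈ 0.79310
(L + (22 + 5*0))*(-36) = (23/29 + (22 + 5*0))*(-36) = (23/29 + (22 + 0))*(-36) = (23/29 + 22)*(-36) = (661/29)*(-36) = -23796/29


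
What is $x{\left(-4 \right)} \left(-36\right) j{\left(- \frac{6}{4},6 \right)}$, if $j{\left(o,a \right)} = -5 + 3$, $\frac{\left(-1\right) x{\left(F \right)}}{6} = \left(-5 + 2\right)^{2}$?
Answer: $-3888$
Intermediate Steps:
$x{\left(F \right)} = -54$ ($x{\left(F \right)} = - 6 \left(-5 + 2\right)^{2} = - 6 \left(-3\right)^{2} = \left(-6\right) 9 = -54$)
$j{\left(o,a \right)} = -2$
$x{\left(-4 \right)} \left(-36\right) j{\left(- \frac{6}{4},6 \right)} = \left(-54\right) \left(-36\right) \left(-2\right) = 1944 \left(-2\right) = -3888$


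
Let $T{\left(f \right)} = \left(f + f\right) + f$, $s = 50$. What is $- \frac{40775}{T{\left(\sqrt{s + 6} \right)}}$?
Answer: $- \frac{5825 \sqrt{14}}{12} \approx -1816.3$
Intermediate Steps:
$T{\left(f \right)} = 3 f$ ($T{\left(f \right)} = 2 f + f = 3 f$)
$- \frac{40775}{T{\left(\sqrt{s + 6} \right)}} = - \frac{40775}{3 \sqrt{50 + 6}} = - \frac{40775}{3 \sqrt{56}} = - \frac{40775}{3 \cdot 2 \sqrt{14}} = - \frac{40775}{6 \sqrt{14}} = - 40775 \frac{\sqrt{14}}{84} = - \frac{5825 \sqrt{14}}{12}$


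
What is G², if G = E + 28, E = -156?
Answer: 16384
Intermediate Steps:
G = -128 (G = -156 + 28 = -128)
G² = (-128)² = 16384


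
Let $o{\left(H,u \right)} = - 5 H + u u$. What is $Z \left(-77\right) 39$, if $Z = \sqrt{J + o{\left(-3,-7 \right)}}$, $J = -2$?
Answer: $- 3003 \sqrt{62} \approx -23646.0$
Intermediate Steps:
$o{\left(H,u \right)} = u^{2} - 5 H$ ($o{\left(H,u \right)} = - 5 H + u^{2} = u^{2} - 5 H$)
$Z = \sqrt{62}$ ($Z = \sqrt{-2 - \left(-15 - \left(-7\right)^{2}\right)} = \sqrt{-2 + \left(49 + 15\right)} = \sqrt{-2 + 64} = \sqrt{62} \approx 7.874$)
$Z \left(-77\right) 39 = \sqrt{62} \left(-77\right) 39 = - 77 \sqrt{62} \cdot 39 = - 3003 \sqrt{62}$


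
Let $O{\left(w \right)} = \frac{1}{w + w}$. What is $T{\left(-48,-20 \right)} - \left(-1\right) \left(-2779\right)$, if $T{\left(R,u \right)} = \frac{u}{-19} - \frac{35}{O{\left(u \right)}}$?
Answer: $- \frac{26181}{19} \approx -1377.9$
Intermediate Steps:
$O{\left(w \right)} = \frac{1}{2 w}$
$T{\left(R,u \right)} = - \frac{1331 u}{19}$ ($T{\left(R,u \right)} = \frac{u}{-19} - \frac{35}{\frac{1}{2} \frac{1}{u}} = u \left(- \frac{1}{19}\right) - 35 \cdot 2 u = - \frac{u}{19} - 70 u = - \frac{1331 u}{19}$)
$T{\left(-48,-20 \right)} - \left(-1\right) \left(-2779\right) = \left(- \frac{1331}{19}\right) \left(-20\right) - \left(-1\right) \left(-2779\right) = \frac{26620}{19} - 2779 = - \frac{26181}{19}$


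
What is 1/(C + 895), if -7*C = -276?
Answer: 7/6541 ≈ 0.0010702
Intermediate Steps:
C = 276/7 (C = -⅐*(-276) = 276/7 ≈ 39.429)
1/(C + 895) = 1/(276/7 + 895) = 1/(6541/7) = 7/6541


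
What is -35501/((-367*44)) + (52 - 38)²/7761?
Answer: 278688269/125324628 ≈ 2.2237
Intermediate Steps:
-35501/((-367*44)) + (52 - 38)²/7761 = -35501/(-16148) + 14²*(1/7761) = -35501*(-1/16148) + 196*(1/7761) = 35501/16148 + 196/7761 = 278688269/125324628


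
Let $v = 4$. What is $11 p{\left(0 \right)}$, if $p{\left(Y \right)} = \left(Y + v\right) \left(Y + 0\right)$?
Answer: $0$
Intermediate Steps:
$p{\left(Y \right)} = Y \left(4 + Y\right)$ ($p{\left(Y \right)} = \left(Y + 4\right) \left(Y + 0\right) = \left(4 + Y\right) Y = Y \left(4 + Y\right)$)
$11 p{\left(0 \right)} = 11 \cdot 0 \left(4 + 0\right) = 11 \cdot 0 \cdot 4 = 11 \cdot 0 = 0$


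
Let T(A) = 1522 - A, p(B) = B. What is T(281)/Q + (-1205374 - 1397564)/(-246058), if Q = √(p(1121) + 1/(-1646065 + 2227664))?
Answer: 76557/7237 + 1241*√5924789724930/81496560 ≈ 47.644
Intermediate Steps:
Q = 8*√5924789724930/581599 (Q = √(1121 + 1/(-1646065 + 2227664)) = √(1121 + 1/581599) = √(651972480/581599) = 8*√5924789724930/581599 ≈ 33.481)
T(281)/Q + (-1205374 - 1397564)/(-246058) = (1522 - 1*281)/((8*√5924789724930/581599)) + (-1205374 - 1397564)/(-246058) = (1522 - 281)*(√5924789724930/81496560) - 2602938*(-1/246058) = 1241*(√5924789724930/81496560) + 76557/7237 = 1241*√5924789724930/81496560 + 76557/7237 = 76557/7237 + 1241*√5924789724930/81496560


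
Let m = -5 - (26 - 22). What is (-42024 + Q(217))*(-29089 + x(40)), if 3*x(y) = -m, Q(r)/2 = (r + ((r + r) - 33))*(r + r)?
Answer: -14380118400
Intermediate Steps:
Q(r) = 4*r*(-33 + 3*r) (Q(r) = 2*((r + ((r + r) - 33))*(r + r)) = 2*((r + (2*r - 33))*(2*r)) = 2*((r + (-33 + 2*r))*(2*r)) = 2*((-33 + 3*r)*(2*r)) = 2*(2*r*(-33 + 3*r)) = 4*r*(-33 + 3*r))
m = -9 (m = -5 - 1*4 = -5 - 4 = -9)
x(y) = 3 (x(y) = (-1*(-9))/3 = (⅓)*9 = 3)
(-42024 + Q(217))*(-29089 + x(40)) = (-42024 + 12*217*(-11 + 217))*(-29089 + 3) = (-42024 + 12*217*206)*(-29086) = (-42024 + 536424)*(-29086) = 494400*(-29086) = -14380118400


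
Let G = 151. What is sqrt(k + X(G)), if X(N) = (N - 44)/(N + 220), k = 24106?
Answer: sqrt(3318013643)/371 ≈ 155.26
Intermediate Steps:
X(N) = (-44 + N)/(220 + N)
sqrt(k + X(G)) = sqrt(24106 + (-44 + 151)/(220 + 151)) = sqrt(24106 + 107/371) = sqrt(8943433/371) = sqrt(3318013643)/371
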